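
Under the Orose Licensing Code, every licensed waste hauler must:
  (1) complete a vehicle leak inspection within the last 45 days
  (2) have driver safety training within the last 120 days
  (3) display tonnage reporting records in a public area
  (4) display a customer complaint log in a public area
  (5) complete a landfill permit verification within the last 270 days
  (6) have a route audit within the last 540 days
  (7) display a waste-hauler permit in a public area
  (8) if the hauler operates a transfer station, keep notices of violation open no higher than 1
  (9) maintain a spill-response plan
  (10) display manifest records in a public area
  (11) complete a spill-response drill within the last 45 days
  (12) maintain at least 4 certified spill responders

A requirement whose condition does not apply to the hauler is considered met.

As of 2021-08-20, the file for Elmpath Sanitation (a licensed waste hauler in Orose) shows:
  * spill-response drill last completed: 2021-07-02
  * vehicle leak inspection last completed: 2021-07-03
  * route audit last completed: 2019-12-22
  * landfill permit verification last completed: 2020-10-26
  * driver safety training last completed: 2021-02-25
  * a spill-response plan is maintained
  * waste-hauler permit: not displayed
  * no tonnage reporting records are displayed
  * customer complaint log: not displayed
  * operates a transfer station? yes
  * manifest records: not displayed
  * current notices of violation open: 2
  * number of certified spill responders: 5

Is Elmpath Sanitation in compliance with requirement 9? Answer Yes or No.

Yes

9. spill-response plan present → met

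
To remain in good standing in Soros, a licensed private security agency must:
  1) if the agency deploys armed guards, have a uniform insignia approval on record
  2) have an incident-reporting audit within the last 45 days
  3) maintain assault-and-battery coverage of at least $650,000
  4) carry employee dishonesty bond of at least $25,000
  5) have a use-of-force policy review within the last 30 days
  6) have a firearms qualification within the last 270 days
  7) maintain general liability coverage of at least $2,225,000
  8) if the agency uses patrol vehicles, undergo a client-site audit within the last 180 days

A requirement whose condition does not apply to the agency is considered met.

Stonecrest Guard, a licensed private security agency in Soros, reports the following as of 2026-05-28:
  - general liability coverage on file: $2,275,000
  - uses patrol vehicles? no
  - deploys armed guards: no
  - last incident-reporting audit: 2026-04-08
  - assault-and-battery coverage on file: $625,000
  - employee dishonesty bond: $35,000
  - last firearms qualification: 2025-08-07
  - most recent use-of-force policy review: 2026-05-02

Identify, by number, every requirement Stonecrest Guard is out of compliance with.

2, 3, 6

1. condition 'deploys armed guards' does not hold → requirement n/a → met
2. incident-reporting audit 50 days ago vs limit 45 → not met
3. assault-and-battery coverage $625,000 < $650,000 → not met
4. employee dishonesty bond $35,000 ≥ $25,000 → met
5. use-of-force policy review 26 days ago vs limit 30 → met
6. firearms qualification 294 days ago vs limit 270 → not met
7. general liability coverage $2,275,000 ≥ $2,225,000 → met
8. condition 'uses patrol vehicles' does not hold → requirement n/a → met
Not met: 2, 3, 6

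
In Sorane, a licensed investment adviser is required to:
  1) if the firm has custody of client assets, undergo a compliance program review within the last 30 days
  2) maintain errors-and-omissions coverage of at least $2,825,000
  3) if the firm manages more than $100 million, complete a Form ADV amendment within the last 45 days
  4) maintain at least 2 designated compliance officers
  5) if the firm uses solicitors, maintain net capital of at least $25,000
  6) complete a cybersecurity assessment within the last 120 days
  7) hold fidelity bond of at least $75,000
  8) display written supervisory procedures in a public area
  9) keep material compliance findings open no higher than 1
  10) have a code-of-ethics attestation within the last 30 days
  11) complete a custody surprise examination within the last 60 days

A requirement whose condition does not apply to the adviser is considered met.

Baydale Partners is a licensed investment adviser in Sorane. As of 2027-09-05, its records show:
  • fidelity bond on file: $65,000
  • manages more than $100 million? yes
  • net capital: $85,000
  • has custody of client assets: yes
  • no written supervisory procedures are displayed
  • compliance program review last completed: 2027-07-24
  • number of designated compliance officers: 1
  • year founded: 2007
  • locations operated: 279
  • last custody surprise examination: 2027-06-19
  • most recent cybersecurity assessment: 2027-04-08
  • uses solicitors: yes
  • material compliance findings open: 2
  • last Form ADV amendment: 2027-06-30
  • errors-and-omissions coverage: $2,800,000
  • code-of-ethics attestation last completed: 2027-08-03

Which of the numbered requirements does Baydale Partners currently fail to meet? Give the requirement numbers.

1. condition 'has custody of client assets' holds; compliance program review 43 days ago vs limit 30 → not met
2. errors-and-omissions coverage $2,800,000 < $2,825,000 → not met
3. condition 'manages more than $100 million' holds; Form ADV amendment 67 days ago vs limit 45 → not met
4. designated compliance officers 1 < 2 → not met
5. condition 'uses solicitors' holds; net capital $85,000 ≥ $25,000 → met
6. cybersecurity assessment 150 days ago vs limit 120 → not met
7. fidelity bond $65,000 < $75,000 → not met
8. written supervisory procedures absent → not met
9. material compliance findings open 2 > 1 → not met
10. code-of-ethics attestation 33 days ago vs limit 30 → not met
11. custody surprise examination 78 days ago vs limit 60 → not met
Not met: 1, 2, 3, 4, 6, 7, 8, 9, 10, 11

1, 2, 3, 4, 6, 7, 8, 9, 10, 11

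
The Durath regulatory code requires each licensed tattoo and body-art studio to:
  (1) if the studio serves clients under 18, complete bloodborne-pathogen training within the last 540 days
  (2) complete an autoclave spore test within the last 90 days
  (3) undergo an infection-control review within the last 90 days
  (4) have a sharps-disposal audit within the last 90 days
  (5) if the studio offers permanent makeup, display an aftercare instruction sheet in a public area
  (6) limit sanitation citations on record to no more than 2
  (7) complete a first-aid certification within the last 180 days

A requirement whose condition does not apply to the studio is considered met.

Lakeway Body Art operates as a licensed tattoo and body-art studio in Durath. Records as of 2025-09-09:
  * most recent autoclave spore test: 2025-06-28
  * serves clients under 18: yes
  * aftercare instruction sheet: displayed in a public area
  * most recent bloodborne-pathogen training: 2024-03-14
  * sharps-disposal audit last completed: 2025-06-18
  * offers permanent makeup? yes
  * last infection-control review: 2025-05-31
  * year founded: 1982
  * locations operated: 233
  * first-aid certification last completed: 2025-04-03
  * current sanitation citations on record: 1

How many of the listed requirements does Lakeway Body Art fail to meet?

2

1. condition 'serves clients under 18' holds; bloodborne-pathogen training 544 days ago vs limit 540 → not met
2. autoclave spore test 73 days ago vs limit 90 → met
3. infection-control review 101 days ago vs limit 90 → not met
4. sharps-disposal audit 83 days ago vs limit 90 → met
5. condition 'offers permanent makeup' holds; aftercare instruction sheet present → met
6. sanitation citations on record 1 ≤ 2 → met
7. first-aid certification 159 days ago vs limit 180 → met
Not met: 2 of 7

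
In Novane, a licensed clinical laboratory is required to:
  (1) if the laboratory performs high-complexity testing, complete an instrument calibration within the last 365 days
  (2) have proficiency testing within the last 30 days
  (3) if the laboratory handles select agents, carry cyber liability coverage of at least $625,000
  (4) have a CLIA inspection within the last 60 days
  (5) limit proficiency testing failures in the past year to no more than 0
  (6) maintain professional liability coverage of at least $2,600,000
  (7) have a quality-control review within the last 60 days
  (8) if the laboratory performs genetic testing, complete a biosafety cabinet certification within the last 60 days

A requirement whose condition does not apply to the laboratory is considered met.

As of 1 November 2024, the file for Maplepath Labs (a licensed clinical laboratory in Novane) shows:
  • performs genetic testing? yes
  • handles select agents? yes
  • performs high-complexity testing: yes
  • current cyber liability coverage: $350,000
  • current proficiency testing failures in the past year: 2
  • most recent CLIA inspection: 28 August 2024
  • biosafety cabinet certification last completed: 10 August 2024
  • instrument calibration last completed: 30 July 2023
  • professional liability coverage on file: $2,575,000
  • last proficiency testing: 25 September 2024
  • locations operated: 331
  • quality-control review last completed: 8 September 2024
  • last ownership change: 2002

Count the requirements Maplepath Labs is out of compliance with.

1. condition 'performs high-complexity testing' holds; instrument calibration 460 days ago vs limit 365 → not met
2. proficiency testing 37 days ago vs limit 30 → not met
3. condition 'handles select agents' holds; cyber liability coverage $350,000 < $625,000 → not met
4. CLIA inspection 65 days ago vs limit 60 → not met
5. proficiency testing failures in the past year 2 > 0 → not met
6. professional liability coverage $2,575,000 < $2,600,000 → not met
7. quality-control review 54 days ago vs limit 60 → met
8. condition 'performs genetic testing' holds; biosafety cabinet certification 83 days ago vs limit 60 → not met
Not met: 7 of 8

7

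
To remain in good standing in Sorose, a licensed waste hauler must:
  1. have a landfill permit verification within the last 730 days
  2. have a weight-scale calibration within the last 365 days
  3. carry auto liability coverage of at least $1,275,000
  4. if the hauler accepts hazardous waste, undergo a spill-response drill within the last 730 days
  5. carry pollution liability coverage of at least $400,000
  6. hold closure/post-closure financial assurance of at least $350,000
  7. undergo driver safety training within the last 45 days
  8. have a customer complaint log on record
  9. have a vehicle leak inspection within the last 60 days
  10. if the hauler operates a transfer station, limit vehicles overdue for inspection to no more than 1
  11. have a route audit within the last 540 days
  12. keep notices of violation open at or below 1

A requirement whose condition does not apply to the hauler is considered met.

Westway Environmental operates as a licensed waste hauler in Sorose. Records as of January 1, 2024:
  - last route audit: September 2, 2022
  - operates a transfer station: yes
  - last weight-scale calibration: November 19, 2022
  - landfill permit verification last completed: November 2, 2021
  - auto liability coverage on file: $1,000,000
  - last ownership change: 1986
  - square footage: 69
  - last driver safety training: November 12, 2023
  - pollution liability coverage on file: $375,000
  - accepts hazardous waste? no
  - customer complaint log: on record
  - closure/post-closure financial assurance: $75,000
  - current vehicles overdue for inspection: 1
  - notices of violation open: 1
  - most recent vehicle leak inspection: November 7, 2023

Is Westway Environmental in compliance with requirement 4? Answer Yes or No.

Yes

4. condition 'accepts hazardous waste' does not hold → requirement n/a → met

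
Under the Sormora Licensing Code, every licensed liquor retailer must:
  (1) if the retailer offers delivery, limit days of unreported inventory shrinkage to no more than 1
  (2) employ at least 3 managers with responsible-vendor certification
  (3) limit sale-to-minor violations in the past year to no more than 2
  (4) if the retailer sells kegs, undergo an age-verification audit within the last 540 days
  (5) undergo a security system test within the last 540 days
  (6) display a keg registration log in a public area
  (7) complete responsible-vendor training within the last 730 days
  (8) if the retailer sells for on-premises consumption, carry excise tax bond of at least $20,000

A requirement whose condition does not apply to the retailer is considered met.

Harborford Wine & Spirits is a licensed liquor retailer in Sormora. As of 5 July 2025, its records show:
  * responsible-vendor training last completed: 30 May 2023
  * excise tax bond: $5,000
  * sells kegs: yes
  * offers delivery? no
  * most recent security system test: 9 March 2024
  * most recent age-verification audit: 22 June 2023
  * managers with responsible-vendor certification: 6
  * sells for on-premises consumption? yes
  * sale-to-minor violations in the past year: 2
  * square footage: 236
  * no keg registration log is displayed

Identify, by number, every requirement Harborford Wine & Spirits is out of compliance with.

4, 6, 7, 8

1. condition 'offers delivery' does not hold → requirement n/a → met
2. managers with responsible-vendor certification 6 ≥ 3 → met
3. sale-to-minor violations in the past year 2 ≤ 2 → met
4. condition 'sells kegs' holds; age-verification audit 744 days ago vs limit 540 → not met
5. security system test 483 days ago vs limit 540 → met
6. keg registration log absent → not met
7. responsible-vendor training 767 days ago vs limit 730 → not met
8. condition 'sells for on-premises consumption' holds; excise tax bond $5,000 < $20,000 → not met
Not met: 4, 6, 7, 8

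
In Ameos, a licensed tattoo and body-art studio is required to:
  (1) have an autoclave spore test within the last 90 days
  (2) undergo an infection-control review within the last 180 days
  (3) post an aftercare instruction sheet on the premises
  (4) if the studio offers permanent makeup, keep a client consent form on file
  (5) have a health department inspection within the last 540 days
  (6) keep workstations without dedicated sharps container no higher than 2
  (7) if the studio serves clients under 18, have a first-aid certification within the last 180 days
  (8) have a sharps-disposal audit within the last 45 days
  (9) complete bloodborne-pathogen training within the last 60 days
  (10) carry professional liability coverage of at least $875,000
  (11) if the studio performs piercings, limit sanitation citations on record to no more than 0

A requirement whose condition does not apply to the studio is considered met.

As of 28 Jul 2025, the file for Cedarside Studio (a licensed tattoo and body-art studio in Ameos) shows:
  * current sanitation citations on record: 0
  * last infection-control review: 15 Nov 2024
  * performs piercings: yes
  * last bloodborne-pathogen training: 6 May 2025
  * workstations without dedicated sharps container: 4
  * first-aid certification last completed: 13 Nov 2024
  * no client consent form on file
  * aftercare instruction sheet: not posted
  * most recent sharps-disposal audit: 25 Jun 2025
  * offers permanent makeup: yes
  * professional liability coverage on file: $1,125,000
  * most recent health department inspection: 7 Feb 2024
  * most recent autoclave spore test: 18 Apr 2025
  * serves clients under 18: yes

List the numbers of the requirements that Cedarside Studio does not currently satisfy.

1. autoclave spore test 101 days ago vs limit 90 → not met
2. infection-control review 255 days ago vs limit 180 → not met
3. aftercare instruction sheet absent → not met
4. condition 'offers permanent makeup' holds; client consent form absent → not met
5. health department inspection 537 days ago vs limit 540 → met
6. workstations without dedicated sharps container 4 > 2 → not met
7. condition 'serves clients under 18' holds; first-aid certification 257 days ago vs limit 180 → not met
8. sharps-disposal audit 33 days ago vs limit 45 → met
9. bloodborne-pathogen training 83 days ago vs limit 60 → not met
10. professional liability coverage $1,125,000 ≥ $875,000 → met
11. condition 'performs piercings' holds; sanitation citations on record 0 ≤ 0 → met
Not met: 1, 2, 3, 4, 6, 7, 9

1, 2, 3, 4, 6, 7, 9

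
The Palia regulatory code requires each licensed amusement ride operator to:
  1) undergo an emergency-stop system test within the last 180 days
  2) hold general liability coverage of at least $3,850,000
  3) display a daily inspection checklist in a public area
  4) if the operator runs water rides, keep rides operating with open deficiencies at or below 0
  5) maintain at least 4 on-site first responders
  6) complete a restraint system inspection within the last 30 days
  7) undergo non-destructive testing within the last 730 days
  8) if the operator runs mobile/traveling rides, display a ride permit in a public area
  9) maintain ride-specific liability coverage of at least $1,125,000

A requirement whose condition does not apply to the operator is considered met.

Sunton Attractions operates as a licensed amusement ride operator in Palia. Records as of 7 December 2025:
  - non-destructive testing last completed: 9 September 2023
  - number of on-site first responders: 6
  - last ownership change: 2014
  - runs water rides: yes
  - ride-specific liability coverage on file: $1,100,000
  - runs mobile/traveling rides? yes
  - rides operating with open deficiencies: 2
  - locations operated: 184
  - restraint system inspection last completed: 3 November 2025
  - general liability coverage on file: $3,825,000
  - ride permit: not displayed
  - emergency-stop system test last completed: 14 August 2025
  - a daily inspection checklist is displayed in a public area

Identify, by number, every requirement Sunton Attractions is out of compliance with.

1. emergency-stop system test 115 days ago vs limit 180 → met
2. general liability coverage $3,825,000 < $3,850,000 → not met
3. daily inspection checklist present → met
4. condition 'runs water rides' holds; rides operating with open deficiencies 2 > 0 → not met
5. on-site first responders 6 ≥ 4 → met
6. restraint system inspection 34 days ago vs limit 30 → not met
7. non-destructive testing 820 days ago vs limit 730 → not met
8. condition 'runs mobile/traveling rides' holds; ride permit absent → not met
9. ride-specific liability coverage $1,100,000 < $1,125,000 → not met
Not met: 2, 4, 6, 7, 8, 9

2, 4, 6, 7, 8, 9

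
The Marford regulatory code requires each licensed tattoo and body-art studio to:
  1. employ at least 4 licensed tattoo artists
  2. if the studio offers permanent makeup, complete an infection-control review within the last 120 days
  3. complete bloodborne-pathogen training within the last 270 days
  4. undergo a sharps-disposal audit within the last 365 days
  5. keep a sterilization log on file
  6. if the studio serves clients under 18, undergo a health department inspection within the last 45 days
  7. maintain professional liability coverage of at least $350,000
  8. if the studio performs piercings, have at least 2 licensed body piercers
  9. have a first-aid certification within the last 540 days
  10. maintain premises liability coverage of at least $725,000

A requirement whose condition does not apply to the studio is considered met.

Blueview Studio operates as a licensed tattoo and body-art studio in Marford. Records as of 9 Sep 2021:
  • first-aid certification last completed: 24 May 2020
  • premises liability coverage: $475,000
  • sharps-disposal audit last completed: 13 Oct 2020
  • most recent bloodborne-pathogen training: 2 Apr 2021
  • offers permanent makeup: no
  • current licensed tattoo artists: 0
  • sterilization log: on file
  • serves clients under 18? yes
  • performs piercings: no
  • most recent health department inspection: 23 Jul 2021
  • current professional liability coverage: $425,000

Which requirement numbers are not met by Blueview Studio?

1. licensed tattoo artists 0 < 4 → not met
2. condition 'offers permanent makeup' does not hold → requirement n/a → met
3. bloodborne-pathogen training 160 days ago vs limit 270 → met
4. sharps-disposal audit 331 days ago vs limit 365 → met
5. sterilization log present → met
6. condition 'serves clients under 18' holds; health department inspection 48 days ago vs limit 45 → not met
7. professional liability coverage $425,000 ≥ $350,000 → met
8. condition 'performs piercings' does not hold → requirement n/a → met
9. first-aid certification 473 days ago vs limit 540 → met
10. premises liability coverage $475,000 < $725,000 → not met
Not met: 1, 6, 10

1, 6, 10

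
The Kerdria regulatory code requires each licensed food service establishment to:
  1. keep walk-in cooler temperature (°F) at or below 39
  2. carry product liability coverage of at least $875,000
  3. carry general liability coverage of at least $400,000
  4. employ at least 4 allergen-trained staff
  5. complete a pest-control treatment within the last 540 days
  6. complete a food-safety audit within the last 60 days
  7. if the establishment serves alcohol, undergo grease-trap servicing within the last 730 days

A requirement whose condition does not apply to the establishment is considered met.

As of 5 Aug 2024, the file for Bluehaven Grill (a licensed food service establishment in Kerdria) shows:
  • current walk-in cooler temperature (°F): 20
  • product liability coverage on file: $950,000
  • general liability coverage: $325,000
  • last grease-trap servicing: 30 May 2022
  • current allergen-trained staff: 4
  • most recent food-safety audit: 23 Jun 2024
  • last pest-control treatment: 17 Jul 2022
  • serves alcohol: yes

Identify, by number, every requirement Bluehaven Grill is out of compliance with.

3, 5, 7

1. walk-in cooler temperature (°F) 20 ≤ 39 → met
2. product liability coverage $950,000 ≥ $875,000 → met
3. general liability coverage $325,000 < $400,000 → not met
4. allergen-trained staff 4 ≥ 4 → met
5. pest-control treatment 750 days ago vs limit 540 → not met
6. food-safety audit 43 days ago vs limit 60 → met
7. condition 'serves alcohol' holds; grease-trap servicing 798 days ago vs limit 730 → not met
Not met: 3, 5, 7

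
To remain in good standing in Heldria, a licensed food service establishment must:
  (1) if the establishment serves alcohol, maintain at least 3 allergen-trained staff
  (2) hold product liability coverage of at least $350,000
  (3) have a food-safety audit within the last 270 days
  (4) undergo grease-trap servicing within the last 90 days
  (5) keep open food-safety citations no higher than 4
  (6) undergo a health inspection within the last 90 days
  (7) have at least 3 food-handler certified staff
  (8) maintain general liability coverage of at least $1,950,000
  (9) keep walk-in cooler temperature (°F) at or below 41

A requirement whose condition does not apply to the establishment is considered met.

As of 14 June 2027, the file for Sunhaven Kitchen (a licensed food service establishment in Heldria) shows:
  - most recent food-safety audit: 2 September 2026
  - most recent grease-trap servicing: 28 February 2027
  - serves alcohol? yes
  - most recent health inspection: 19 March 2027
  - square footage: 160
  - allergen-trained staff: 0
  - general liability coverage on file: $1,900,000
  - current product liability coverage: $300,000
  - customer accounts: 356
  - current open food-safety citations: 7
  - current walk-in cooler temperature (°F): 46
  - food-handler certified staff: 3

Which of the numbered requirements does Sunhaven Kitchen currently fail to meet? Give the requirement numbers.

1, 2, 3, 4, 5, 8, 9

1. condition 'serves alcohol' holds; allergen-trained staff 0 < 3 → not met
2. product liability coverage $300,000 < $350,000 → not met
3. food-safety audit 285 days ago vs limit 270 → not met
4. grease-trap servicing 106 days ago vs limit 90 → not met
5. open food-safety citations 7 > 4 → not met
6. health inspection 87 days ago vs limit 90 → met
7. food-handler certified staff 3 ≥ 3 → met
8. general liability coverage $1,900,000 < $1,950,000 → not met
9. walk-in cooler temperature (°F) 46 > 41 → not met
Not met: 1, 2, 3, 4, 5, 8, 9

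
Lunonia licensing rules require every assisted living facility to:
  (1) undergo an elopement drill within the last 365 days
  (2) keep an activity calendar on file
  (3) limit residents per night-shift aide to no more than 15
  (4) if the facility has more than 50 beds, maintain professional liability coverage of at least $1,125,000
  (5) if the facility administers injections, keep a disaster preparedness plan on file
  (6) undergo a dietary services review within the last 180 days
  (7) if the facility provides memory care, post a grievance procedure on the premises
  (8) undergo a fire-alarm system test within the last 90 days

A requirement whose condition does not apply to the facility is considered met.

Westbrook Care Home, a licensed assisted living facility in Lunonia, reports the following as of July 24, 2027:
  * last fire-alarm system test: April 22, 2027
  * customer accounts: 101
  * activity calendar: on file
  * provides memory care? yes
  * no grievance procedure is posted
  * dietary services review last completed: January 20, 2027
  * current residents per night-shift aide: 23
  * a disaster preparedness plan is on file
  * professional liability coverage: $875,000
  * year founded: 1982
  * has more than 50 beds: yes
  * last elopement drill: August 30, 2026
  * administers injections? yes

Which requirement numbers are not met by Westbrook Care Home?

1. elopement drill 328 days ago vs limit 365 → met
2. activity calendar present → met
3. residents per night-shift aide 23 > 15 → not met
4. condition 'has more than 50 beds' holds; professional liability coverage $875,000 < $1,125,000 → not met
5. condition 'administers injections' holds; disaster preparedness plan present → met
6. dietary services review 185 days ago vs limit 180 → not met
7. condition 'provides memory care' holds; grievance procedure absent → not met
8. fire-alarm system test 93 days ago vs limit 90 → not met
Not met: 3, 4, 6, 7, 8

3, 4, 6, 7, 8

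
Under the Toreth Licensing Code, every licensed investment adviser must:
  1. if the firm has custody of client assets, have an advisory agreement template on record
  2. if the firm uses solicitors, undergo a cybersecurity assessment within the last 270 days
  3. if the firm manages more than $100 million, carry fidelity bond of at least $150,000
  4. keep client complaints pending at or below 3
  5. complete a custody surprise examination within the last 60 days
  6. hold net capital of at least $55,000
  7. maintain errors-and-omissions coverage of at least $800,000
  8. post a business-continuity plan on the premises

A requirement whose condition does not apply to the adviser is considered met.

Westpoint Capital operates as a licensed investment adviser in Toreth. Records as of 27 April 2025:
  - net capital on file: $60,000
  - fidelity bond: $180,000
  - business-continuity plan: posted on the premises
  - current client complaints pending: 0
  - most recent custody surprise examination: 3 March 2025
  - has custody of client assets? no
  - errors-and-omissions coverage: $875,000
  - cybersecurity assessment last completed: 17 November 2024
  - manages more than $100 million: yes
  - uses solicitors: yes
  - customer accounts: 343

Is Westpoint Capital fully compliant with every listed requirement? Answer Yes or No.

Yes

1. condition 'has custody of client assets' does not hold → requirement n/a → met
2. condition 'uses solicitors' holds; cybersecurity assessment 161 days ago vs limit 270 → met
3. condition 'manages more than $100 million' holds; fidelity bond $180,000 ≥ $150,000 → met
4. client complaints pending 0 ≤ 3 → met
5. custody surprise examination 55 days ago vs limit 60 → met
6. net capital $60,000 ≥ $55,000 → met
7. errors-and-omissions coverage $875,000 ≥ $800,000 → met
8. business-continuity plan present → met
All met.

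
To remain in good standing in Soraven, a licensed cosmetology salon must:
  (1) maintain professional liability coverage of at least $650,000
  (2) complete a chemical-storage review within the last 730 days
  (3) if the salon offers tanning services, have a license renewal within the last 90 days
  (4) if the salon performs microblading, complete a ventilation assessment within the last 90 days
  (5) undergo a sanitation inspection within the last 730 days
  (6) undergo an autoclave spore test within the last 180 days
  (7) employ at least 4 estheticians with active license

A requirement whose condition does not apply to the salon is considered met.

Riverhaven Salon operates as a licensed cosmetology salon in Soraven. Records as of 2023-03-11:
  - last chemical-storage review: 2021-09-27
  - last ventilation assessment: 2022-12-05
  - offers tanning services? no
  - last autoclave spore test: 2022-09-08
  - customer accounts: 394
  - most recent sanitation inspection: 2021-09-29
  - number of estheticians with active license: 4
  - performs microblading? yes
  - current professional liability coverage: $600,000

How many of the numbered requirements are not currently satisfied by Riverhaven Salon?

1. professional liability coverage $600,000 < $650,000 → not met
2. chemical-storage review 530 days ago vs limit 730 → met
3. condition 'offers tanning services' does not hold → requirement n/a → met
4. condition 'performs microblading' holds; ventilation assessment 96 days ago vs limit 90 → not met
5. sanitation inspection 528 days ago vs limit 730 → met
6. autoclave spore test 184 days ago vs limit 180 → not met
7. estheticians with active license 4 ≥ 4 → met
Not met: 3 of 7

3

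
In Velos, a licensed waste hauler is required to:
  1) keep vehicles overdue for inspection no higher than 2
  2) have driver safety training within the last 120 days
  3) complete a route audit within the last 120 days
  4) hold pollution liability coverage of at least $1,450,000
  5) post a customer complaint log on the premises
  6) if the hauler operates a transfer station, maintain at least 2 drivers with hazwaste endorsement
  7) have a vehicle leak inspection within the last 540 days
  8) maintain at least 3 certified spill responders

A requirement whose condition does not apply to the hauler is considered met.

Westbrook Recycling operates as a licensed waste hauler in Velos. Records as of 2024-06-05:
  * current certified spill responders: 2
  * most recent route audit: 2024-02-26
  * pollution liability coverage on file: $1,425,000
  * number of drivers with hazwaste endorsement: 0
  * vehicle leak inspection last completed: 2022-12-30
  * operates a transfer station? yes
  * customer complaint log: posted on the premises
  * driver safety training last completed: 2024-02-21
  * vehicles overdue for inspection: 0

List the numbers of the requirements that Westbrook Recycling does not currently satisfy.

1. vehicles overdue for inspection 0 ≤ 2 → met
2. driver safety training 105 days ago vs limit 120 → met
3. route audit 100 days ago vs limit 120 → met
4. pollution liability coverage $1,425,000 < $1,450,000 → not met
5. customer complaint log present → met
6. condition 'operates a transfer station' holds; drivers with hazwaste endorsement 0 < 2 → not met
7. vehicle leak inspection 523 days ago vs limit 540 → met
8. certified spill responders 2 < 3 → not met
Not met: 4, 6, 8

4, 6, 8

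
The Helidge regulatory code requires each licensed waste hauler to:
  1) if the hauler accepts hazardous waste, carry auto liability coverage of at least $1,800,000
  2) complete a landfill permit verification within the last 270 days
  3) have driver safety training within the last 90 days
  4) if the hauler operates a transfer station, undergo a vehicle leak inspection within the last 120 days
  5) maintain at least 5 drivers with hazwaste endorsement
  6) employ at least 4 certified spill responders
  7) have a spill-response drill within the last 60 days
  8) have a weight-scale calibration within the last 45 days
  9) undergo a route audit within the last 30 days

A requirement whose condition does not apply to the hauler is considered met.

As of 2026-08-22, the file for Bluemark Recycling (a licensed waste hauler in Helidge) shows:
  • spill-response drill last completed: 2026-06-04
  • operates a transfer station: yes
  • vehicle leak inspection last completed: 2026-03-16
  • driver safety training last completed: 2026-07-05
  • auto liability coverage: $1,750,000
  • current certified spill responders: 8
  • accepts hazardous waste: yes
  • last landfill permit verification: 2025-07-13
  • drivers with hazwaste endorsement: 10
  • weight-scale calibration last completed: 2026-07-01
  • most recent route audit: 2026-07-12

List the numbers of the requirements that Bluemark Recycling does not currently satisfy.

1, 2, 4, 7, 8, 9

1. condition 'accepts hazardous waste' holds; auto liability coverage $1,750,000 < $1,800,000 → not met
2. landfill permit verification 405 days ago vs limit 270 → not met
3. driver safety training 48 days ago vs limit 90 → met
4. condition 'operates a transfer station' holds; vehicle leak inspection 159 days ago vs limit 120 → not met
5. drivers with hazwaste endorsement 10 ≥ 5 → met
6. certified spill responders 8 ≥ 4 → met
7. spill-response drill 79 days ago vs limit 60 → not met
8. weight-scale calibration 52 days ago vs limit 45 → not met
9. route audit 41 days ago vs limit 30 → not met
Not met: 1, 2, 4, 7, 8, 9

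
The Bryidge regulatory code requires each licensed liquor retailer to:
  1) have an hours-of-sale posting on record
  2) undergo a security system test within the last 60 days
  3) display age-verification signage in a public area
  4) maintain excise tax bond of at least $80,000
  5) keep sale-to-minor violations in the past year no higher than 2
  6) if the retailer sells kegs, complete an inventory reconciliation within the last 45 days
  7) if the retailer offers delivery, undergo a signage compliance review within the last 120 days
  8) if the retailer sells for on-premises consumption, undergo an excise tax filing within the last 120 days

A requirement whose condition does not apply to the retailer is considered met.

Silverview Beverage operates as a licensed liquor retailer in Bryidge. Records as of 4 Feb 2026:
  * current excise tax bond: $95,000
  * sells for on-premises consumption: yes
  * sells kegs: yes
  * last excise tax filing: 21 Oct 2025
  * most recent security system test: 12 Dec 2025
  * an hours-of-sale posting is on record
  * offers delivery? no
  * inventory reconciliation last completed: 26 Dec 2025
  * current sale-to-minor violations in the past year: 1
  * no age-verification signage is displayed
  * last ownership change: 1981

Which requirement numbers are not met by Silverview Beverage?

1. hours-of-sale posting present → met
2. security system test 54 days ago vs limit 60 → met
3. age-verification signage absent → not met
4. excise tax bond $95,000 ≥ $80,000 → met
5. sale-to-minor violations in the past year 1 ≤ 2 → met
6. condition 'sells kegs' holds; inventory reconciliation 40 days ago vs limit 45 → met
7. condition 'offers delivery' does not hold → requirement n/a → met
8. condition 'sells for on-premises consumption' holds; excise tax filing 106 days ago vs limit 120 → met
Not met: 3

3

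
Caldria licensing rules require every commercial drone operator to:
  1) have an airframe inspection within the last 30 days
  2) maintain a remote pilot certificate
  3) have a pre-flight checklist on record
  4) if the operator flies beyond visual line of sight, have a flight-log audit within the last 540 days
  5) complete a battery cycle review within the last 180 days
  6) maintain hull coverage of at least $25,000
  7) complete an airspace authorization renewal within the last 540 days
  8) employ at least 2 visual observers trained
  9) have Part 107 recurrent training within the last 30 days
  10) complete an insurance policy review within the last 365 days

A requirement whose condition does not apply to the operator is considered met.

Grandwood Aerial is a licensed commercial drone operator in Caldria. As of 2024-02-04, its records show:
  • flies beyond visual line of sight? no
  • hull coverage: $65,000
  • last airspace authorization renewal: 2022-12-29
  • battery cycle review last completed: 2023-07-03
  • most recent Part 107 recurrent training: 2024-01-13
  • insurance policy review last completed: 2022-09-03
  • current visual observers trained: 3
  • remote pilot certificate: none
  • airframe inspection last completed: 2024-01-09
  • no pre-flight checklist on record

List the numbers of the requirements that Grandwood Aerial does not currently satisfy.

2, 3, 5, 10

1. airframe inspection 26 days ago vs limit 30 → met
2. remote pilot certificate absent → not met
3. pre-flight checklist absent → not met
4. condition 'flies beyond visual line of sight' does not hold → requirement n/a → met
5. battery cycle review 216 days ago vs limit 180 → not met
6. hull coverage $65,000 ≥ $25,000 → met
7. airspace authorization renewal 402 days ago vs limit 540 → met
8. visual observers trained 3 ≥ 2 → met
9. Part 107 recurrent training 22 days ago vs limit 30 → met
10. insurance policy review 519 days ago vs limit 365 → not met
Not met: 2, 3, 5, 10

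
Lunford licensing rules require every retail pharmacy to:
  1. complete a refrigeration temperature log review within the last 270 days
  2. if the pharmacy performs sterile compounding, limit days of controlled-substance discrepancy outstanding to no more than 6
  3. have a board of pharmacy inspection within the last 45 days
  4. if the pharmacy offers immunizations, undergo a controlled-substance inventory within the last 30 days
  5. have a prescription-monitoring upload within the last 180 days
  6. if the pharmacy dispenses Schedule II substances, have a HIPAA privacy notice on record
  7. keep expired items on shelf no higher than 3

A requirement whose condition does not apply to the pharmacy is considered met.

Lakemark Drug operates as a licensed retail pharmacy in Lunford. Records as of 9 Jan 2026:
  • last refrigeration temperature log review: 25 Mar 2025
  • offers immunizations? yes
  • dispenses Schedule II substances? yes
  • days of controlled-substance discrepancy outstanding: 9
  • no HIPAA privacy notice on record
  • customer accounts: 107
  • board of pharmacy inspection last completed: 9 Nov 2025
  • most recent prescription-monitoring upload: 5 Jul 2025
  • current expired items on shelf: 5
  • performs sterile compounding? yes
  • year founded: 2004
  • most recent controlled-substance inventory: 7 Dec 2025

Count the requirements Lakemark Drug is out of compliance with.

1. refrigeration temperature log review 290 days ago vs limit 270 → not met
2. condition 'performs sterile compounding' holds; days of controlled-substance discrepancy outstanding 9 > 6 → not met
3. board of pharmacy inspection 61 days ago vs limit 45 → not met
4. condition 'offers immunizations' holds; controlled-substance inventory 33 days ago vs limit 30 → not met
5. prescription-monitoring upload 188 days ago vs limit 180 → not met
6. condition 'dispenses Schedule II substances' holds; HIPAA privacy notice absent → not met
7. expired items on shelf 5 > 3 → not met
Not met: 7 of 7

7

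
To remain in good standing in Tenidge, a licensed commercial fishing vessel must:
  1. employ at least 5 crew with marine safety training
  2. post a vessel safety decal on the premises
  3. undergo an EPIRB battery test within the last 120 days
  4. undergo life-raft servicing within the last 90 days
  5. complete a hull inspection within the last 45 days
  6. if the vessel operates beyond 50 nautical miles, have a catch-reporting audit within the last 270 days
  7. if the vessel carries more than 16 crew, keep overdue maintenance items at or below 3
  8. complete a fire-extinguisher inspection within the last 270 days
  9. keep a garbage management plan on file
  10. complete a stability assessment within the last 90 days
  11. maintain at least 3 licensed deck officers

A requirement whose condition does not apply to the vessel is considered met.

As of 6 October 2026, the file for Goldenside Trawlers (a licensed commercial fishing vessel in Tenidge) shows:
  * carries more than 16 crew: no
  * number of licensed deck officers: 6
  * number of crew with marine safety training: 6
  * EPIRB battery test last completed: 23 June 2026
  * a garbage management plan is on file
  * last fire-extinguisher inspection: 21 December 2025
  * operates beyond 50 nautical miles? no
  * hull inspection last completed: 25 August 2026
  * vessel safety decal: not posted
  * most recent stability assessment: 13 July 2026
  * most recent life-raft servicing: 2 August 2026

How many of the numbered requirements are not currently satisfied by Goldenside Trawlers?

2

1. crew with marine safety training 6 ≥ 5 → met
2. vessel safety decal absent → not met
3. EPIRB battery test 105 days ago vs limit 120 → met
4. life-raft servicing 65 days ago vs limit 90 → met
5. hull inspection 42 days ago vs limit 45 → met
6. condition 'operates beyond 50 nautical miles' does not hold → requirement n/a → met
7. condition 'carries more than 16 crew' does not hold → requirement n/a → met
8. fire-extinguisher inspection 289 days ago vs limit 270 → not met
9. garbage management plan present → met
10. stability assessment 85 days ago vs limit 90 → met
11. licensed deck officers 6 ≥ 3 → met
Not met: 2 of 11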